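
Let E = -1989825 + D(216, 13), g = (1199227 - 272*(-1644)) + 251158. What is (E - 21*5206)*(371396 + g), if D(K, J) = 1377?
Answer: -4759742219526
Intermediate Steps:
g = 1897553 (g = (1199227 + 447168) + 251158 = 1646395 + 251158 = 1897553)
E = -1988448 (E = -1989825 + 1377 = -1988448)
(E - 21*5206)*(371396 + g) = (-1988448 - 21*5206)*(371396 + 1897553) = (-1988448 - 109326)*2268949 = -2097774*2268949 = -4759742219526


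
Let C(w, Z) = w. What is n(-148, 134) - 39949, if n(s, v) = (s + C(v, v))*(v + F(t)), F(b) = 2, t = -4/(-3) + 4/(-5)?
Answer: -41853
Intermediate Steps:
t = 8/15 (t = -4*(-1/3) + 4*(-1/5) = 4/3 - 4/5 = 8/15 ≈ 0.53333)
n(s, v) = (2 + v)*(s + v) (n(s, v) = (s + v)*(v + 2) = (s + v)*(2 + v) = (2 + v)*(s + v))
n(-148, 134) - 39949 = (134**2 + 2*(-148) + 2*134 - 148*134) - 39949 = (17956 - 296 + 268 - 19832) - 39949 = -1904 - 39949 = -41853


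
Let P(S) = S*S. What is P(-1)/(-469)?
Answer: -1/469 ≈ -0.0021322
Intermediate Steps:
P(S) = S²
P(-1)/(-469) = (-1)²/(-469) = 1*(-1/469) = -1/469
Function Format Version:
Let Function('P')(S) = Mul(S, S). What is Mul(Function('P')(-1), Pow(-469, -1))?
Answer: Rational(-1, 469) ≈ -0.0021322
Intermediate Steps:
Function('P')(S) = Pow(S, 2)
Mul(Function('P')(-1), Pow(-469, -1)) = Mul(Pow(-1, 2), Pow(-469, -1)) = Mul(1, Rational(-1, 469)) = Rational(-1, 469)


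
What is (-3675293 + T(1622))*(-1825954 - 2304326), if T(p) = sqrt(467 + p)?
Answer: 15179989172040 - 4130280*sqrt(2089) ≈ 1.5180e+13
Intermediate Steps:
(-3675293 + T(1622))*(-1825954 - 2304326) = (-3675293 + sqrt(467 + 1622))*(-1825954 - 2304326) = (-3675293 + sqrt(2089))*(-4130280) = 15179989172040 - 4130280*sqrt(2089)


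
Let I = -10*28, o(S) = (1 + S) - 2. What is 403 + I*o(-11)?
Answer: 3763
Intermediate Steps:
o(S) = -1 + S
I = -280
403 + I*o(-11) = 403 - 280*(-1 - 11) = 403 - 280*(-12) = 403 + 3360 = 3763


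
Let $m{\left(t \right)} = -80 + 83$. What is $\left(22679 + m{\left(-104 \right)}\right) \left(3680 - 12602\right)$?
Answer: $-202368804$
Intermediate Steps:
$m{\left(t \right)} = 3$
$\left(22679 + m{\left(-104 \right)}\right) \left(3680 - 12602\right) = \left(22679 + 3\right) \left(3680 - 12602\right) = 22682 \left(-8922\right) = -202368804$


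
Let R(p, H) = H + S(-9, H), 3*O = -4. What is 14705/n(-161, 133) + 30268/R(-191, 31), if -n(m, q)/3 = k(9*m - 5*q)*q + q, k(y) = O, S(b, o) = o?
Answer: 2468677/4123 ≈ 598.76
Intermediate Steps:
O = -4/3 (O = (⅓)*(-4) = -4/3 ≈ -1.3333)
k(y) = -4/3
R(p, H) = 2*H (R(p, H) = H + H = 2*H)
n(m, q) = q (n(m, q) = -3*(-4*q/3 + q) = -(-1)*q = q)
14705/n(-161, 133) + 30268/R(-191, 31) = 14705/133 + 30268/((2*31)) = 14705*(1/133) + 30268/62 = 14705/133 + 30268*(1/62) = 14705/133 + 15134/31 = 2468677/4123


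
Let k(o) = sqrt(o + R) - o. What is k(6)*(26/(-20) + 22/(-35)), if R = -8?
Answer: 81/7 - 27*I*sqrt(2)/14 ≈ 11.571 - 2.7274*I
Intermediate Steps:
k(o) = sqrt(-8 + o) - o (k(o) = sqrt(o - 8) - o = sqrt(-8 + o) - o)
k(6)*(26/(-20) + 22/(-35)) = (sqrt(-8 + 6) - 1*6)*(26/(-20) + 22/(-35)) = (sqrt(-2) - 6)*(26*(-1/20) + 22*(-1/35)) = (I*sqrt(2) - 6)*(-13/10 - 22/35) = (-6 + I*sqrt(2))*(-27/14) = 81/7 - 27*I*sqrt(2)/14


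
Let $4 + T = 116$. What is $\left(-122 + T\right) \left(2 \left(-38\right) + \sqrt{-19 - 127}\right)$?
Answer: $760 - 10 i \sqrt{146} \approx 760.0 - 120.83 i$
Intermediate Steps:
$T = 112$ ($T = -4 + 116 = 112$)
$\left(-122 + T\right) \left(2 \left(-38\right) + \sqrt{-19 - 127}\right) = \left(-122 + 112\right) \left(2 \left(-38\right) + \sqrt{-19 - 127}\right) = - 10 \left(-76 + \sqrt{-146}\right) = - 10 \left(-76 + i \sqrt{146}\right) = 760 - 10 i \sqrt{146}$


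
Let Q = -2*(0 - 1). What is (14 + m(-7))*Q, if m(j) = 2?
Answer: 32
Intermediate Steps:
Q = 2 (Q = -2*(-1) = 2)
(14 + m(-7))*Q = (14 + 2)*2 = 16*2 = 32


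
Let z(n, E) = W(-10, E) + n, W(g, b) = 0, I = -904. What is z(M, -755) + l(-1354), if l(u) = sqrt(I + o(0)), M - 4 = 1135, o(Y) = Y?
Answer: 1139 + 2*I*sqrt(226) ≈ 1139.0 + 30.067*I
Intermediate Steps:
M = 1139 (M = 4 + 1135 = 1139)
z(n, E) = n (z(n, E) = 0 + n = n)
l(u) = 2*I*sqrt(226) (l(u) = sqrt(-904 + 0) = sqrt(-904) = 2*I*sqrt(226))
z(M, -755) + l(-1354) = 1139 + 2*I*sqrt(226)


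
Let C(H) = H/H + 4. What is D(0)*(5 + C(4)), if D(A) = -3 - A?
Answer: -30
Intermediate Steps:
C(H) = 5 (C(H) = 1 + 4 = 5)
D(0)*(5 + C(4)) = (-3 - 1*0)*(5 + 5) = (-3 + 0)*10 = -3*10 = -30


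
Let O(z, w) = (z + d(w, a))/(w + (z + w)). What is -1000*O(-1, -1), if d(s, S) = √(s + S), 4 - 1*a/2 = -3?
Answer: -1000/3 + 1000*√13/3 ≈ 868.52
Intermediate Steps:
a = 14 (a = 8 - 2*(-3) = 8 + 6 = 14)
d(s, S) = √(S + s)
O(z, w) = (z + √(14 + w))/(z + 2*w) (O(z, w) = (z + √(14 + w))/(w + (z + w)) = (z + √(14 + w))/(w + (w + z)) = (z + √(14 + w))/(z + 2*w))
-1000*O(-1, -1) = -1000*(-1 + √(14 - 1))/(-1 + 2*(-1)) = -1000*(-1 + √13)/(-1 - 2) = -1000*(-1 + √13)/(-3) = -(-1000)*(-1 + √13)/3 = -1000*(⅓ - √13/3) = -1000/3 + 1000*√13/3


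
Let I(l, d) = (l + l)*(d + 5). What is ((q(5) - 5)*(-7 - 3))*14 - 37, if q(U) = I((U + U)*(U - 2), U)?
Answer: -83337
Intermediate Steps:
I(l, d) = 2*l*(5 + d) (I(l, d) = (2*l)*(5 + d) = 2*l*(5 + d))
q(U) = 4*U*(-2 + U)*(5 + U) (q(U) = 2*((U + U)*(U - 2))*(5 + U) = 2*((2*U)*(-2 + U))*(5 + U) = 2*(2*U*(-2 + U))*(5 + U) = 4*U*(-2 + U)*(5 + U))
((q(5) - 5)*(-7 - 3))*14 - 37 = ((4*5*(-2 + 5)*(5 + 5) - 5)*(-7 - 3))*14 - 37 = ((4*5*3*10 - 5)*(-10))*14 - 37 = ((600 - 5)*(-10))*14 - 37 = (595*(-10))*14 - 37 = -5950*14 - 37 = -83300 - 37 = -83337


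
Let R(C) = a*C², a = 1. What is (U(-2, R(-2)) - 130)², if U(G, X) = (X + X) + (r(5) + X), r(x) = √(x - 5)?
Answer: 13924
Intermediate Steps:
r(x) = √(-5 + x)
R(C) = C² (R(C) = 1*C² = C²)
U(G, X) = 3*X (U(G, X) = (X + X) + (√(-5 + 5) + X) = 2*X + (√0 + X) = 2*X + (0 + X) = 2*X + X = 3*X)
(U(-2, R(-2)) - 130)² = (3*(-2)² - 130)² = (3*4 - 130)² = (12 - 130)² = (-118)² = 13924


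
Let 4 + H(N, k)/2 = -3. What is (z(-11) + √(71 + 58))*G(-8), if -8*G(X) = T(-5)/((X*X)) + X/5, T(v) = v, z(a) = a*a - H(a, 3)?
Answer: 14499/512 + 537*√129/2560 ≈ 30.701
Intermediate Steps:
H(N, k) = -14 (H(N, k) = -8 + 2*(-3) = -8 - 6 = -14)
z(a) = 14 + a² (z(a) = a*a - 1*(-14) = a² + 14 = 14 + a²)
G(X) = -X/40 + 5/(8*X²) (G(X) = -(-5/X² + X/5)/8 = -X/40 + 5/(8*X²))
(z(-11) + √(71 + 58))*G(-8) = ((14 + (-11)²) + √(71 + 58))*((1/40)*(25 - 1*(-8)³)/(-8)²) = ((14 + 121) + √129)*((1/40)*(1/64)*(25 - 1*(-512))) = (135 + √129)*((1/40)*(1/64)*(25 + 512)) = (135 + √129)*((1/40)*(1/64)*537) = (135 + √129)*(537/2560) = 14499/512 + 537*√129/2560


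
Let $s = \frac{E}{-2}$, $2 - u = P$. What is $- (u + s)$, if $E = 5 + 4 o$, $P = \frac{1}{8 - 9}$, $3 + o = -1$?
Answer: $- \frac{17}{2} \approx -8.5$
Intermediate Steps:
$o = -4$ ($o = -3 - 1 = -4$)
$P = -1$ ($P = \frac{1}{-1} = -1$)
$E = -11$ ($E = 5 + 4 \left(-4\right) = 5 - 16 = -11$)
$u = 3$ ($u = 2 - -1 = 2 + 1 = 3$)
$s = \frac{11}{2}$ ($s = - \frac{11}{-2} = \left(-11\right) \left(- \frac{1}{2}\right) = \frac{11}{2} \approx 5.5$)
$- (u + s) = - (3 + \frac{11}{2}) = \left(-1\right) \frac{17}{2} = - \frac{17}{2}$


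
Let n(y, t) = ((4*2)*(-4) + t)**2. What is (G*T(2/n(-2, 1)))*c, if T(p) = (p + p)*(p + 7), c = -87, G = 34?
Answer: -79617528/923521 ≈ -86.211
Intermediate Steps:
n(y, t) = (-32 + t)**2 (n(y, t) = (8*(-4) + t)**2 = (-32 + t)**2)
T(p) = 2*p*(7 + p) (T(p) = (2*p)*(7 + p) = 2*p*(7 + p))
(G*T(2/n(-2, 1)))*c = (34*(2*(2/((-32 + 1)**2))*(7 + 2/((-32 + 1)**2))))*(-87) = (34*(2*(2/((-31)**2))*(7 + 2/((-31)**2))))*(-87) = (34*(2*(2/961)*(7 + 2/961)))*(-87) = (34*(2*(2/961)*(6729/961)))*(-87) = (34*(26916/923521))*(-87) = (915144/923521)*(-87) = -79617528/923521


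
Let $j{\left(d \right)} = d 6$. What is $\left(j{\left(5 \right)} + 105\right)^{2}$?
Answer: $18225$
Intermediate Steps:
$j{\left(d \right)} = 6 d$
$\left(j{\left(5 \right)} + 105\right)^{2} = \left(6 \cdot 5 + 105\right)^{2} = \left(30 + 105\right)^{2} = 135^{2} = 18225$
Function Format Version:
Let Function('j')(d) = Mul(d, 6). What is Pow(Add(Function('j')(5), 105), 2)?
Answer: 18225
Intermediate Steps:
Function('j')(d) = Mul(6, d)
Pow(Add(Function('j')(5), 105), 2) = Pow(Add(Mul(6, 5), 105), 2) = Pow(Add(30, 105), 2) = Pow(135, 2) = 18225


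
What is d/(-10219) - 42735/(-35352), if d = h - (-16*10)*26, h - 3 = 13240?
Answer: -59507297/120420696 ≈ -0.49416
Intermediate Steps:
h = 13243 (h = 3 + 13240 = 13243)
d = 17403 (d = 13243 - (-16*10)*26 = 13243 - (-160)*26 = 13243 - 1*(-4160) = 13243 + 4160 = 17403)
d/(-10219) - 42735/(-35352) = 17403/(-10219) - 42735/(-35352) = 17403*(-1/10219) - 42735*(-1/35352) = -17403/10219 + 14245/11784 = -59507297/120420696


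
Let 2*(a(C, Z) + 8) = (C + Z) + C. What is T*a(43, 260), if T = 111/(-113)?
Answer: -18315/113 ≈ -162.08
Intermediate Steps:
a(C, Z) = -8 + C + Z/2 (a(C, Z) = -8 + ((C + Z) + C)/2 = -8 + (Z + 2*C)/2 = -8 + (C + Z/2) = -8 + C + Z/2)
T = -111/113 (T = 111*(-1/113) = -111/113 ≈ -0.98230)
T*a(43, 260) = -111*(-8 + 43 + (½)*260)/113 = -111*(-8 + 43 + 130)/113 = -111/113*165 = -18315/113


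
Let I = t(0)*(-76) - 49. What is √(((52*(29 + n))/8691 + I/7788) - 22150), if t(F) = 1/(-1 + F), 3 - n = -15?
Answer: I*√2818753079155731663/11280918 ≈ 148.83*I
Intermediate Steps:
n = 18 (n = 3 - 1*(-15) = 3 + 15 = 18)
I = 27 (I = -76/(-1 + 0) - 49 = -76/(-1) - 49 = -1*(-76) - 49 = 76 - 49 = 27)
√(((52*(29 + n))/8691 + I/7788) - 22150) = √(((52*(29 + 18))/8691 + 27/7788) - 22150) = √(((52*47)*(1/8691) + 27*(1/7788)) - 22150) = √((2444*(1/8691) + 9/2596) - 22150) = √((2444/8691 + 9/2596) - 22150) = √(6422843/22561836 - 22150) = √(-499738244557/22561836) = I*√2818753079155731663/11280918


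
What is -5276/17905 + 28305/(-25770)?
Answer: -42850903/30760790 ≈ -1.3930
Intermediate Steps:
-5276/17905 + 28305/(-25770) = -5276*1/17905 + 28305*(-1/25770) = -5276/17905 - 1887/1718 = -42850903/30760790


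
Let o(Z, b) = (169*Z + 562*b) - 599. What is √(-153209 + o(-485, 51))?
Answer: I*√207111 ≈ 455.09*I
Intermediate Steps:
o(Z, b) = -599 + 169*Z + 562*b
√(-153209 + o(-485, 51)) = √(-153209 + (-599 + 169*(-485) + 562*51)) = √(-153209 + (-599 - 81965 + 28662)) = √(-153209 - 53902) = √(-207111) = I*√207111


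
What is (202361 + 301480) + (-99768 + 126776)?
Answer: 530849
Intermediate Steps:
(202361 + 301480) + (-99768 + 126776) = 503841 + 27008 = 530849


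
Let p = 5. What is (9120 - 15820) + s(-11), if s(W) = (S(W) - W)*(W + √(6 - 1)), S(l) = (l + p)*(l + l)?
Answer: -8273 + 143*√5 ≈ -7953.2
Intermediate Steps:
S(l) = 2*l*(5 + l) (S(l) = (l + 5)*(l + l) = (5 + l)*(2*l) = 2*l*(5 + l))
s(W) = (W + √5)*(-W + 2*W*(5 + W)) (s(W) = (2*W*(5 + W) - W)*(W + √(6 - 1)) = (-W + 2*W*(5 + W))*(W + √5) = (W + √5)*(-W + 2*W*(5 + W)))
(9120 - 15820) + s(-11) = (9120 - 15820) - 11*(-1*(-11) - √5 + 2*(-11)*(5 - 11) + 2*√5*(5 - 11)) = -6700 - 11*(11 - √5 + 2*(-11)*(-6) + 2*√5*(-6)) = -6700 - 11*(11 - √5 + 132 - 12*√5) = -6700 - 11*(143 - 13*√5) = -6700 + (-1573 + 143*√5) = -8273 + 143*√5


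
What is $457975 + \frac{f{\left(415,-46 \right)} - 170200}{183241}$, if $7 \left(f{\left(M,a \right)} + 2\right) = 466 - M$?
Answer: $\frac{587437387462}{1282687} \approx 4.5797 \cdot 10^{5}$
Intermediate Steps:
$f{\left(M,a \right)} = \frac{452}{7} - \frac{M}{7}$ ($f{\left(M,a \right)} = -2 + \frac{466 - M}{7} = -2 - \left(- \frac{466}{7} + \frac{M}{7}\right) = \frac{452}{7} - \frac{M}{7}$)
$457975 + \frac{f{\left(415,-46 \right)} - 170200}{183241} = 457975 + \frac{\left(\frac{452}{7} - \frac{415}{7}\right) - 170200}{183241} = 457975 + \left(\left(\frac{452}{7} - \frac{415}{7}\right) - 170200\right) \frac{1}{183241} = 457975 + \left(\frac{37}{7} - 170200\right) \frac{1}{183241} = 457975 - \frac{1191363}{1282687} = \frac{587437387462}{1282687}$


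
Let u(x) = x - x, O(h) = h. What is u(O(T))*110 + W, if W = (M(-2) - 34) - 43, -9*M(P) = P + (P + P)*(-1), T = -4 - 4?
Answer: -695/9 ≈ -77.222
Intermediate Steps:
T = -8
M(P) = P/9 (M(P) = -(P + (P + P)*(-1))/9 = -(P + (2*P)*(-1))/9 = -(P - 2*P)/9 = -(-1)*P/9 = P/9)
u(x) = 0
W = -695/9 (W = ((⅑)*(-2) - 34) - 43 = (-2/9 - 34) - 43 = -308/9 - 43 = -695/9 ≈ -77.222)
u(O(T))*110 + W = 0*110 - 695/9 = 0 - 695/9 = -695/9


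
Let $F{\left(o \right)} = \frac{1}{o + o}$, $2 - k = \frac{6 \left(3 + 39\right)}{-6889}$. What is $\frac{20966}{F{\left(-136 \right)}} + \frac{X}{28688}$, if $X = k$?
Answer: $- \frac{563522092318617}{98815816} \approx -5.7028 \cdot 10^{6}$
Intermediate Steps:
$k = \frac{14030}{6889}$ ($k = 2 - \frac{6 \left(3 + 39\right)}{-6889} = 2 - 6 \cdot 42 \left(- \frac{1}{6889}\right) = 2 - 252 \left(- \frac{1}{6889}\right) = 2 - - \frac{252}{6889} = 2 + \frac{252}{6889} = \frac{14030}{6889} \approx 2.0366$)
$F{\left(o \right)} = \frac{1}{2 o}$
$X = \frac{14030}{6889} \approx 2.0366$
$\frac{20966}{F{\left(-136 \right)}} + \frac{X}{28688} = \frac{20966}{\frac{1}{2} \frac{1}{-136}} + \frac{14030}{6889 \cdot 28688} = \frac{20966}{\frac{1}{2} \left(- \frac{1}{136}\right)} + \frac{14030}{6889} \cdot \frac{1}{28688} = \frac{20966}{- \frac{1}{272}} + \frac{7015}{98815816} = 20966 \left(-272\right) + \frac{7015}{98815816} = -5702752 + \frac{7015}{98815816} = - \frac{563522092318617}{98815816}$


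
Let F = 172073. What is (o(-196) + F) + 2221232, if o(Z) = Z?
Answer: 2393109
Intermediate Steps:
(o(-196) + F) + 2221232 = (-196 + 172073) + 2221232 = 171877 + 2221232 = 2393109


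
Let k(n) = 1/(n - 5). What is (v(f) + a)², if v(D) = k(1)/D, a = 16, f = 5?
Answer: 101761/400 ≈ 254.40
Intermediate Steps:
k(n) = 1/(-5 + n)
v(D) = -1/(4*D) (v(D) = 1/((-5 + 1)*D) = 1/((-4)*D) = -1/(4*D))
(v(f) + a)² = (-¼/5 + 16)² = (-¼*⅕ + 16)² = (-1/20 + 16)² = (319/20)² = 101761/400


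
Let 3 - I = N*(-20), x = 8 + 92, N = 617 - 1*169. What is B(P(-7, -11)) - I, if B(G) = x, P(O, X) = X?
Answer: -8863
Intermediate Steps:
N = 448 (N = 617 - 169 = 448)
x = 100
B(G) = 100
I = 8963 (I = 3 - 448*(-20) = 3 - 1*(-8960) = 3 + 8960 = 8963)
B(P(-7, -11)) - I = 100 - 1*8963 = 100 - 8963 = -8863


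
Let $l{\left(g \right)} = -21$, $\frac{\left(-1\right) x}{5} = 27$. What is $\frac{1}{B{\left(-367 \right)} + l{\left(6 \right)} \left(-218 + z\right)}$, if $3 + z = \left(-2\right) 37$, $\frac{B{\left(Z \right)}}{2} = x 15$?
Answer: $\frac{1}{2145} \approx 0.0004662$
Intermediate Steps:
$x = -135$ ($x = \left(-5\right) 27 = -135$)
$B{\left(Z \right)} = -4050$ ($B{\left(Z \right)} = 2 \left(\left(-135\right) 15\right) = 2 \left(-2025\right) = -4050$)
$z = -77$ ($z = -3 - 74 = -77$)
$\frac{1}{B{\left(-367 \right)} + l{\left(6 \right)} \left(-218 + z\right)} = \frac{1}{-4050 - 21 \left(-218 - 77\right)} = \frac{1}{-4050 - -6195} = \frac{1}{-4050 + 6195} = \frac{1}{2145}$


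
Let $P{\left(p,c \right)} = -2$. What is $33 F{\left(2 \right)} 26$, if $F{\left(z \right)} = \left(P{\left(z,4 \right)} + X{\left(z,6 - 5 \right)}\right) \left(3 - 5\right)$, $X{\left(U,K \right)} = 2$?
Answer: $0$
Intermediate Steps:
$F{\left(z \right)} = 0$ ($F{\left(z \right)} = \left(-2 + 2\right) \left(3 - 5\right) = 0 \left(-2\right) = 0$)
$33 F{\left(2 \right)} 26 = 33 \cdot 0 \cdot 26 = 0 \cdot 26 = 0$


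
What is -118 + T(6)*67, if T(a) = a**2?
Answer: 2294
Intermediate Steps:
-118 + T(6)*67 = -118 + 6**2*67 = -118 + 36*67 = -118 + 2412 = 2294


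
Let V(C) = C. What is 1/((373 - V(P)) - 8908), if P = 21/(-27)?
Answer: -9/76808 ≈ -0.00011718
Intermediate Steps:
P = -7/9 (P = 21*(-1/27) = -7/9 ≈ -0.77778)
1/((373 - V(P)) - 8908) = 1/((373 - 1*(-7/9)) - 8908) = 1/((373 + 7/9) - 8908) = 1/(3364/9 - 8908) = 1/(-76808/9) = -9/76808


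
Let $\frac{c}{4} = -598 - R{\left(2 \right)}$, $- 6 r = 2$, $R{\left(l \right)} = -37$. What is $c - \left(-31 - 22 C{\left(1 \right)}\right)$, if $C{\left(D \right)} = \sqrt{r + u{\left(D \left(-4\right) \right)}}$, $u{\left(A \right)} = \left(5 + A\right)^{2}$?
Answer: $-2213 + \frac{22 \sqrt{6}}{3} \approx -2195.0$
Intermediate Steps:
$r = - \frac{1}{3}$ ($r = \left(- \frac{1}{6}\right) 2 = - \frac{1}{3} \approx -0.33333$)
$C{\left(D \right)} = \sqrt{- \frac{1}{3} + \left(5 - 4 D\right)^{2}}$ ($C{\left(D \right)} = \sqrt{- \frac{1}{3} + \left(5 + D \left(-4\right)\right)^{2}} = \sqrt{- \frac{1}{3} + \left(5 - 4 D\right)^{2}}$)
$c = -2244$ ($c = 4 \left(-598 - -37\right) = 4 \left(-598 + 37\right) = 4 \left(-561\right) = -2244$)
$c - \left(-31 - 22 C{\left(1 \right)}\right) = -2244 - \left(-31 - 22 \frac{\sqrt{-3 + 9 \left(-5 + 4 \cdot 1\right)^{2}}}{3}\right) = -2244 - \left(-31 - 22 \frac{\sqrt{-3 + 9 \left(-5 + 4\right)^{2}}}{3}\right) = -2244 - \left(-31 - 22 \frac{\sqrt{-3 + 9 \left(-1\right)^{2}}}{3}\right) = -2244 - \left(-31 - 22 \frac{\sqrt{-3 + 9 \cdot 1}}{3}\right) = -2244 - \left(-31 - 22 \frac{\sqrt{-3 + 9}}{3}\right) = -2244 - \left(-31 - 22 \frac{\sqrt{6}}{3}\right) = -2244 - \left(-31 - \frac{22 \sqrt{6}}{3}\right) = -2244 + \left(31 + \frac{22 \sqrt{6}}{3}\right) = -2213 + \frac{22 \sqrt{6}}{3}$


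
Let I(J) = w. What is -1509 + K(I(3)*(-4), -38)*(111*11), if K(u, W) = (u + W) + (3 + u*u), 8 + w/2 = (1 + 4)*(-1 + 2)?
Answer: 688356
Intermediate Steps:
w = -6 (w = -16 + 2*((1 + 4)*(-1 + 2)) = -16 + 2*(5*1) = -16 + 2*5 = -16 + 10 = -6)
I(J) = -6
K(u, W) = 3 + W + u + u² (K(u, W) = (W + u) + (3 + u²) = 3 + W + u + u²)
-1509 + K(I(3)*(-4), -38)*(111*11) = -1509 + (3 - 38 - 6*(-4) + (-6*(-4))²)*(111*11) = -1509 + (3 - 38 + 24 + 24²)*1221 = -1509 + (3 - 38 + 24 + 576)*1221 = -1509 + 565*1221 = -1509 + 689865 = 688356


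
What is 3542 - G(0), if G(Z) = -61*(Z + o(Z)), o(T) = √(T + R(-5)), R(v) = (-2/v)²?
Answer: 17832/5 ≈ 3566.4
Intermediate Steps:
R(v) = 4/v²
o(T) = √(4/25 + T) (o(T) = √(T + 4/(-5)²) = √(T + 4*(1/25)) = √(T + 4/25) = √(4/25 + T))
G(Z) = -61*Z - 61*√(4 + 25*Z)/5 (G(Z) = -61*(Z + √(4 + 25*Z)/5) = -61*Z - 61*√(4 + 25*Z)/5)
3542 - G(0) = 3542 - (-61*0 - 61*√(4 + 25*0)/5) = 3542 - (0 - 61*√(4 + 0)/5) = 3542 - (0 - 61*√4/5) = 3542 - (0 - 61/5*2) = 3542 - (0 - 122/5) = 3542 - 1*(-122/5) = 3542 + 122/5 = 17832/5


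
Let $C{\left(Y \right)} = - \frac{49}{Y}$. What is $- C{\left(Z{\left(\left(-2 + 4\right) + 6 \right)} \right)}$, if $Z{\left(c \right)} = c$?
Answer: $\frac{49}{8} \approx 6.125$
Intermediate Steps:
$- C{\left(Z{\left(\left(-2 + 4\right) + 6 \right)} \right)} = - \frac{-49}{\left(-2 + 4\right) + 6} = - \frac{-49}{2 + 6} = - \frac{-49}{8} = \left(-1\right) \left(- \frac{49}{8}\right) = \frac{49}{8}$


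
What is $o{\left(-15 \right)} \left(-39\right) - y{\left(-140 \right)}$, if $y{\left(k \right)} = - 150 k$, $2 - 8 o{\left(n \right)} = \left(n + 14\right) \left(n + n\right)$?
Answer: $- \frac{41727}{2} \approx -20864.0$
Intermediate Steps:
$o{\left(n \right)} = \frac{1}{4} - \frac{n \left(14 + n\right)}{4}$ ($o{\left(n \right)} = \frac{1}{4} - \frac{\left(n + 14\right) \left(n + n\right)}{8} = \frac{1}{4} - \frac{\left(14 + n\right) 2 n}{8} = \frac{1}{4} - \frac{2 n \left(14 + n\right)}{8} = \frac{1}{4} - \frac{n \left(14 + n\right)}{4}$)
$o{\left(-15 \right)} \left(-39\right) - y{\left(-140 \right)} = \left(\frac{1}{4} - - \frac{105}{2} - \frac{\left(-15\right)^{2}}{4}\right) \left(-39\right) - \left(-150\right) \left(-140\right) = \left(\frac{1}{4} + \frac{105}{2} - \frac{225}{4}\right) \left(-39\right) - 21000 = \left(- \frac{7}{2}\right) \left(-39\right) - 21000 = \frac{273}{2} - 21000 = - \frac{41727}{2}$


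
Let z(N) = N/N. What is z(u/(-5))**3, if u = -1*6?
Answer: 1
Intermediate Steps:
u = -6
z(N) = 1
z(u/(-5))**3 = 1**3 = 1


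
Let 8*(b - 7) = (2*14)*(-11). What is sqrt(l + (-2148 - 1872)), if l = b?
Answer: I*sqrt(16206)/2 ≈ 63.651*I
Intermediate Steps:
b = -63/2 (b = 7 + ((2*14)*(-11))/8 = 7 + (28*(-11))/8 = 7 + (1/8)*(-308) = 7 - 77/2 = -63/2 ≈ -31.500)
l = -63/2 ≈ -31.500
sqrt(l + (-2148 - 1872)) = sqrt(-63/2 + (-2148 - 1872)) = sqrt(-63/2 - 4020) = sqrt(-8103/2) = I*sqrt(16206)/2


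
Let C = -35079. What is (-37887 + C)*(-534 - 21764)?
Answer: 1626995868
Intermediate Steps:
(-37887 + C)*(-534 - 21764) = (-37887 - 35079)*(-534 - 21764) = -72966*(-22298) = 1626995868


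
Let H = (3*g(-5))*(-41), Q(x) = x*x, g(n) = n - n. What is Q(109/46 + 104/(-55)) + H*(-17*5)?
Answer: 1466521/6400900 ≈ 0.22911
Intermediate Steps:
g(n) = 0
Q(x) = x**2
H = 0 (H = (3*0)*(-41) = 0*(-41) = 0)
Q(109/46 + 104/(-55)) + H*(-17*5) = (109/46 + 104/(-55))**2 + 0*(-17*5) = (109*(1/46) + 104*(-1/55))**2 + 0*(-85) = (109/46 - 104/55)**2 + 0 = (1211/2530)**2 + 0 = 1466521/6400900 + 0 = 1466521/6400900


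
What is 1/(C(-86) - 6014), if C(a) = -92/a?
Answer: -43/258556 ≈ -0.00016631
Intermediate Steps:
1/(C(-86) - 6014) = 1/(-92/(-86) - 6014) = 1/(-92*(-1/86) - 6014) = 1/(46/43 - 6014) = 1/(-258556/43) = -43/258556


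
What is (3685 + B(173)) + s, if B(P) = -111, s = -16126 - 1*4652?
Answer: -17204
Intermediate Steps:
s = -20778 (s = -16126 - 4652 = -20778)
(3685 + B(173)) + s = (3685 - 111) - 20778 = 3574 - 20778 = -17204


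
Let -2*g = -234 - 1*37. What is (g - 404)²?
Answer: 288369/4 ≈ 72092.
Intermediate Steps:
g = 271/2 (g = -(-234 - 1*37)/2 = -(-234 - 37)/2 = -½*(-271) = 271/2 ≈ 135.50)
(g - 404)² = (271/2 - 404)² = (-537/2)² = 288369/4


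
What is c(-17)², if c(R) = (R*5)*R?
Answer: 2088025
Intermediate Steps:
c(R) = 5*R² (c(R) = (5*R)*R = 5*R²)
c(-17)² = (5*(-17)²)² = (5*289)² = 1445² = 2088025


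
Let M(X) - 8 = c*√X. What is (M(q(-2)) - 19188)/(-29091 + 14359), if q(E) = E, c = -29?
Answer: 4795/3683 + I*√2/508 ≈ 1.3019 + 0.0027839*I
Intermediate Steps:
M(X) = 8 - 29*√X
(M(q(-2)) - 19188)/(-29091 + 14359) = ((8 - 29*I*√2) - 19188)/(-29091 + 14359) = ((8 - 29*I*√2) - 19188)/(-14732) = ((8 - 29*I*√2) - 19188)*(-1/14732) = (-19180 - 29*I*√2)*(-1/14732) = 4795/3683 + I*√2/508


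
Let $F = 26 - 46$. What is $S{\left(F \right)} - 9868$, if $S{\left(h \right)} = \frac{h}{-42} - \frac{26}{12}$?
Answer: $- \frac{414527}{42} \approx -9869.7$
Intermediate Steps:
$F = -20$
$S{\left(h \right)} = - \frac{13}{6} - \frac{h}{42}$ ($S{\left(h \right)} = h \left(- \frac{1}{42}\right) - \frac{13}{6} = - \frac{h}{42} - \frac{13}{6} = - \frac{13}{6} - \frac{h}{42}$)
$S{\left(F \right)} - 9868 = \left(- \frac{13}{6} - - \frac{10}{21}\right) - 9868 = \left(- \frac{13}{6} + \frac{10}{21}\right) - 9868 = - \frac{71}{42} - 9868 = - \frac{414527}{42}$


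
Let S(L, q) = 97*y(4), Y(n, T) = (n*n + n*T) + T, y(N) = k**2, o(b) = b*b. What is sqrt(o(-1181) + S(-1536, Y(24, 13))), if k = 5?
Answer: 7*sqrt(28514) ≈ 1182.0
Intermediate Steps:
o(b) = b**2
y(N) = 25 (y(N) = 5**2 = 25)
Y(n, T) = T + n**2 + T*n (Y(n, T) = (n**2 + T*n) + T = T + n**2 + T*n)
S(L, q) = 2425 (S(L, q) = 97*25 = 2425)
sqrt(o(-1181) + S(-1536, Y(24, 13))) = sqrt((-1181)**2 + 2425) = sqrt(1394761 + 2425) = sqrt(1397186) = 7*sqrt(28514)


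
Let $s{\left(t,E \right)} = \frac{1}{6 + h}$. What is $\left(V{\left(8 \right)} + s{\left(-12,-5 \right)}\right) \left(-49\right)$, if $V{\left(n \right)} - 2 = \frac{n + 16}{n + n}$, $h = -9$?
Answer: $- \frac{931}{6} \approx -155.17$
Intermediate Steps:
$V{\left(n \right)} = 2 + \frac{16 + n}{2 n}$ ($V{\left(n \right)} = 2 + \frac{n + 16}{n + n} = 2 + \frac{16 + n}{2 n}$)
$s{\left(t,E \right)} = - \frac{1}{3}$ ($s{\left(t,E \right)} = \frac{1}{6 - 9} = \frac{1}{-3} = - \frac{1}{3}$)
$\left(V{\left(8 \right)} + s{\left(-12,-5 \right)}\right) \left(-49\right) = \left(\left(\frac{5}{2} + \frac{8}{8}\right) - \frac{1}{3}\right) \left(-49\right) = \left(\left(\frac{5}{2} + 8 \cdot \frac{1}{8}\right) - \frac{1}{3}\right) \left(-49\right) = \left(\left(\frac{5}{2} + 1\right) - \frac{1}{3}\right) \left(-49\right) = \left(\frac{7}{2} - \frac{1}{3}\right) \left(-49\right) = \frac{19}{6} \left(-49\right) = - \frac{931}{6}$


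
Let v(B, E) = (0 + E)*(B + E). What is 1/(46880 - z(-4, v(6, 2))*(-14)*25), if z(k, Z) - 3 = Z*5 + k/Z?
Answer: 2/151685 ≈ 1.3185e-5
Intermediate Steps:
v(B, E) = E*(B + E)
z(k, Z) = 3 + 5*Z + k/Z (z(k, Z) = 3 + (Z*5 + k/Z) = 3 + (5*Z + k/Z) = 3 + 5*Z + k/Z)
1/(46880 - z(-4, v(6, 2))*(-14)*25) = 1/(46880 - (3 + 5*(2*(6 + 2)) - 4*1/(2*(6 + 2)))*(-14)*25) = 1/(46880 - (3 + 5*(2*8) - 4/(2*8))*(-14)*25) = 1/(46880 - (3 + 5*16 - 4/16)*(-14)*25) = 1/(46880 - (3 + 80 - 4*1/16)*(-14)*25) = 1/(46880 - (3 + 80 - ¼)*(-14)*25) = 1/(46880 - (331/4)*(-14)*25) = 1/(46880 - (-2317)*25/2) = 1/(46880 - 1*(-57925/2)) = 1/(46880 + 57925/2) = 1/(151685/2) = 2/151685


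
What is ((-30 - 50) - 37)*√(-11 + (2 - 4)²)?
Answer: -117*I*√7 ≈ -309.55*I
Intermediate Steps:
((-30 - 50) - 37)*√(-11 + (2 - 4)²) = (-80 - 37)*√(-11 + (-2)²) = -117*√(-11 + 4) = -117*I*√7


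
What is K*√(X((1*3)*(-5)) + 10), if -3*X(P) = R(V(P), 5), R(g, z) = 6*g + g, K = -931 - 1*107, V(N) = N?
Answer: -3114*√5 ≈ -6963.1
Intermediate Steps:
K = -1038 (K = -931 - 107 = -1038)
R(g, z) = 7*g
X(P) = -7*P/3
K*√(X((1*3)*(-5)) + 10) = -1038*√(-7*1*3*(-5)/3 + 10) = -1038*√(-7*(-5) + 10) = -1038*√(-7/3*(-15) + 10) = -1038*√(35 + 10) = -3114*√5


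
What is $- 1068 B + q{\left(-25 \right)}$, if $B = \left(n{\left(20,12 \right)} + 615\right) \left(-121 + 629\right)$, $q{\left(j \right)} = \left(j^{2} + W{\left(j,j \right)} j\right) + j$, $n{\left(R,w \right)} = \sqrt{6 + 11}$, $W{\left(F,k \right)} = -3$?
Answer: $-333663885 - 542544 \sqrt{17} \approx -3.359 \cdot 10^{8}$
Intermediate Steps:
$n{\left(R,w \right)} = \sqrt{17}$
$q{\left(j \right)} = j^{2} - 2 j$ ($q{\left(j \right)} = \left(j^{2} - 3 j\right) + j = j^{2} - 2 j$)
$B = 312420 + 508 \sqrt{17}$ ($B = \left(\sqrt{17} + 615\right) \left(-121 + 629\right) = \left(615 + \sqrt{17}\right) 508 = 312420 + 508 \sqrt{17} \approx 3.1451 \cdot 10^{5}$)
$- 1068 B + q{\left(-25 \right)} = - 1068 \left(312420 + 508 \sqrt{17}\right) - 25 \left(-2 - 25\right) = \left(-333664560 - 542544 \sqrt{17}\right) - -675 = \left(-333664560 - 542544 \sqrt{17}\right) + 675 = -333663885 - 542544 \sqrt{17}$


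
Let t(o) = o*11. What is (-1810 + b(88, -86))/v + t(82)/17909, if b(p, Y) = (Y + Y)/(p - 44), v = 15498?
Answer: -7539523/113077426 ≈ -0.066676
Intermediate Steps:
b(p, Y) = 2*Y/(-44 + p) (b(p, Y) = (2*Y)/(-44 + p) = 2*Y/(-44 + p))
t(o) = 11*o
(-1810 + b(88, -86))/v + t(82)/17909 = (-1810 + 2*(-86)/(-44 + 88))/15498 + (11*82)/17909 = (-1810 + 2*(-86)/44)*(1/15498) + 902*(1/17909) = (-1810 + 2*(-86)*(1/44))*(1/15498) + 902/17909 = (-1810 - 43/11)*(1/15498) + 902/17909 = -19953/11*1/15498 + 902/17909 = -739/6314 + 902/17909 = -7539523/113077426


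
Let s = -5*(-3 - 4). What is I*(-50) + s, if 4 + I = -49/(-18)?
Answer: 890/9 ≈ 98.889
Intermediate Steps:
I = -23/18 (I = -4 - 49/(-18) = -4 - 49*(-1/18) = -4 + 49/18 = -23/18 ≈ -1.2778)
s = 35 (s = -5*(-7) = 35)
I*(-50) + s = -23/18*(-50) + 35 = 575/9 + 35 = 890/9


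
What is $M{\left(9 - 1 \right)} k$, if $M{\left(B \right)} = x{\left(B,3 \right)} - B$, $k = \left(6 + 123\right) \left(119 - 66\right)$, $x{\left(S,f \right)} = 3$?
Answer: $-34185$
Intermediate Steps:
$k = 6837$ ($k = 129 \cdot 53 = 6837$)
$M{\left(B \right)} = 3 - B$
$M{\left(9 - 1 \right)} k = \left(3 - \left(9 - 1\right)\right) 6837 = \left(3 - 8\right) 6837 = \left(-5\right) 6837 = -34185$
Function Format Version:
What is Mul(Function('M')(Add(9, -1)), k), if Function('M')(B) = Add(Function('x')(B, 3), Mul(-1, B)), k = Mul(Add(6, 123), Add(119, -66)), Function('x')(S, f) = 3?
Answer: -34185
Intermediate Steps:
k = 6837 (k = Mul(129, 53) = 6837)
Function('M')(B) = Add(3, Mul(-1, B))
Mul(Function('M')(Add(9, -1)), k) = Mul(Add(3, Mul(-1, Add(9, -1))), 6837) = Mul(Add(3, Mul(-1, 8)), 6837) = Mul(Add(3, -8), 6837) = Mul(-5, 6837) = -34185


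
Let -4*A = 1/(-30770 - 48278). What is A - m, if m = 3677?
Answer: -1162637983/316192 ≈ -3677.0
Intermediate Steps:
A = 1/316192 (A = -1/(4*(-30770 - 48278)) = -¼/(-79048) = -¼*(-1/79048) = 1/316192 ≈ 3.1626e-6)
A - m = 1/316192 - 1*3677 = 1/316192 - 3677 = -1162637983/316192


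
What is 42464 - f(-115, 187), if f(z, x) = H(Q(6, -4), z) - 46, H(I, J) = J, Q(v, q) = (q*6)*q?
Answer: 42625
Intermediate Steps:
Q(v, q) = 6*q**2 (Q(v, q) = (6*q)*q = 6*q**2)
f(z, x) = -46 + z (f(z, x) = z - 46 = -46 + z)
42464 - f(-115, 187) = 42464 - (-46 - 115) = 42464 - 1*(-161) = 42464 + 161 = 42625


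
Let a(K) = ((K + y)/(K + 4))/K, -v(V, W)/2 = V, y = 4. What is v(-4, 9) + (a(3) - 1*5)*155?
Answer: -2146/3 ≈ -715.33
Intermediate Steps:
v(V, W) = -2*V
a(K) = 1/K (a(K) = ((K + 4)/(K + 4))/K = ((4 + K)/(4 + K))/K = 1/K)
v(-4, 9) + (a(3) - 1*5)*155 = -2*(-4) + (1/3 - 1*5)*155 = 8 + (1/3 - 5)*155 = 8 - 14/3*155 = 8 - 2170/3 = -2146/3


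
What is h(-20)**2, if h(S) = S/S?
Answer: 1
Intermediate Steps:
h(S) = 1
h(-20)**2 = 1**2 = 1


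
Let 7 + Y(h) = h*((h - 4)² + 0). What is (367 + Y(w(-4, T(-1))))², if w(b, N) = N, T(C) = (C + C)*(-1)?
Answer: 135424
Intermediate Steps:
T(C) = -2*C (T(C) = (2*C)*(-1) = -2*C)
Y(h) = -7 + h*(-4 + h)² (Y(h) = -7 + h*((h - 4)² + 0) = -7 + h*((-4 + h)² + 0) = -7 + h*(-4 + h)²)
(367 + Y(w(-4, T(-1))))² = (367 + (-7 + (-2*(-1))*(-4 - 2*(-1))²))² = (367 + (-7 + 2*(-4 + 2)²))² = (367 + (-7 + 2*(-2)²))² = (367 + (-7 + 2*4))² = (367 + (-7 + 8))² = (367 + 1)² = 368² = 135424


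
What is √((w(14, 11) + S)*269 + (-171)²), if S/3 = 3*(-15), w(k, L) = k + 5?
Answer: I*√1963 ≈ 44.306*I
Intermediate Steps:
w(k, L) = 5 + k
S = -135 (S = 3*(3*(-15)) = 3*(-45) = -135)
√((w(14, 11) + S)*269 + (-171)²) = √(((5 + 14) - 135)*269 + (-171)²) = √((19 - 135)*269 + 29241) = √(-116*269 + 29241) = √(-31204 + 29241) = √(-1963) = I*√1963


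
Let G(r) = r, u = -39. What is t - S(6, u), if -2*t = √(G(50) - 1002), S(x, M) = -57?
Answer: 57 - I*√238 ≈ 57.0 - 15.427*I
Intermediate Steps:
t = -I*√238 (t = -√(50 - 1002)/2 = -I*√238 ≈ -15.427*I)
t - S(6, u) = -I*√238 - 1*(-57) = -I*√238 + 57 = 57 - I*√238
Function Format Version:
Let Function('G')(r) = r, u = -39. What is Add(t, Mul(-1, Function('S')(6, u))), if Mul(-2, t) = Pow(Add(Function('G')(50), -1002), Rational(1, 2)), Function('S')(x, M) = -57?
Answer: Add(57, Mul(-1, I, Pow(238, Rational(1, 2)))) ≈ Add(57.000, Mul(-15.427, I))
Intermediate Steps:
t = Mul(-1, I, Pow(238, Rational(1, 2))) (t = Mul(Rational(-1, 2), Pow(Add(50, -1002), Rational(1, 2))) = Mul(Rational(-1, 2), Pow(-952, Rational(1, 2))) = Mul(Rational(-1, 2), Mul(2, I, Pow(238, Rational(1, 2)))) = Mul(-1, I, Pow(238, Rational(1, 2))) ≈ Mul(-15.427, I))
Add(t, Mul(-1, Function('S')(6, u))) = Add(Mul(-1, I, Pow(238, Rational(1, 2))), Mul(-1, -57)) = Add(Mul(-1, I, Pow(238, Rational(1, 2))), 57) = Add(57, Mul(-1, I, Pow(238, Rational(1, 2))))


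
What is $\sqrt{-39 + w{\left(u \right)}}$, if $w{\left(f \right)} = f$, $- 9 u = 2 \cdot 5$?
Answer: $\frac{19 i}{3} \approx 6.3333 i$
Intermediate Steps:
$u = - \frac{10}{9}$ ($u = - \frac{2 \cdot 5}{9} = \left(- \frac{1}{9}\right) 10 = - \frac{10}{9} \approx -1.1111$)
$\sqrt{-39 + w{\left(u \right)}} = \sqrt{-39 - \frac{10}{9}} = \sqrt{- \frac{361}{9}} = \frac{19 i}{3}$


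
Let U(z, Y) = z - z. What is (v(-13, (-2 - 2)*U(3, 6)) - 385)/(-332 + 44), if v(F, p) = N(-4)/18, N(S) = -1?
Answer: 6931/5184 ≈ 1.3370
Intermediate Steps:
U(z, Y) = 0
v(F, p) = -1/18
(v(-13, (-2 - 2)*U(3, 6)) - 385)/(-332 + 44) = (-1/18 - 385)/(-332 + 44) = -6931/18/(-288) = -6931/18*(-1/288) = 6931/5184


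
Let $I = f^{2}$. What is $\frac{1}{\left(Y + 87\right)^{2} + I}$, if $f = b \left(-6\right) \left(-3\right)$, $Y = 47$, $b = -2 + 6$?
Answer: $\frac{1}{23140} \approx 4.3215 \cdot 10^{-5}$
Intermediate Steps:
$b = 4$
$f = 72$ ($f = 4 \left(-6\right) \left(-3\right) = \left(-24\right) \left(-3\right) = 72$)
$I = 5184$ ($I = 72^{2} = 5184$)
$\frac{1}{\left(Y + 87\right)^{2} + I} = \frac{1}{\left(47 + 87\right)^{2} + 5184} = \frac{1}{134^{2} + 5184} = \frac{1}{17956 + 5184} = \frac{1}{23140}$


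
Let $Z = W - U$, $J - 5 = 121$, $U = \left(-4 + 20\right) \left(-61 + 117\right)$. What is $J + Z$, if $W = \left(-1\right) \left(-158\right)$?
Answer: $-612$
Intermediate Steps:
$U = 896$ ($U = 16 \cdot 56 = 896$)
$W = 158$
$J = 126$ ($J = 5 + 121 = 126$)
$Z = -738$ ($Z = 158 - 896 = -738$)
$J + Z = 126 - 738 = -612$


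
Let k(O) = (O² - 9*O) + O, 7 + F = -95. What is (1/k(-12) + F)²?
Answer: 599221441/57600 ≈ 10403.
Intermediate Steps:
F = -102 (F = -7 - 95 = -102)
k(O) = O² - 8*O
(1/k(-12) + F)² = (1/(-12*(-8 - 12)) - 102)² = (1/(-12*(-20)) - 102)² = (1/240 - 102)² = (-24479/240)² = 599221441/57600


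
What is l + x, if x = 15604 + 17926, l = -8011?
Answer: 25519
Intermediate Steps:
x = 33530
l + x = -8011 + 33530 = 25519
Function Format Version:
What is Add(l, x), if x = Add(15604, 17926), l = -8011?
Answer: 25519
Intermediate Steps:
x = 33530
Add(l, x) = Add(-8011, 33530) = 25519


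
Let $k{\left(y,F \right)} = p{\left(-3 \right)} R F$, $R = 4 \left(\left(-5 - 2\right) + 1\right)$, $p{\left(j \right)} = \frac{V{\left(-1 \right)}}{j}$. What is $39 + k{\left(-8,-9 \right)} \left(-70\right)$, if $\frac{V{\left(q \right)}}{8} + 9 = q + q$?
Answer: $-443481$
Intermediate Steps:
$V{\left(q \right)} = -72 + 16 q$ ($V{\left(q \right)} = -72 + 8 \left(q + q\right) = -72 + 8 \cdot 2 q = -72 + 16 q$)
$p{\left(j \right)} = - \frac{88}{j}$ ($p{\left(j \right)} = \frac{-72 + 16 \left(-1\right)}{j} = \frac{-72 - 16}{j} = - \frac{88}{j}$)
$R = -24$ ($R = 4 \left(\left(-5 - 2\right) + 1\right) = 4 \left(-7 + 1\right) = 4 \left(-6\right) = -24$)
$k{\left(y,F \right)} = - 704 F$ ($k{\left(y,F \right)} = - \frac{88}{-3} \left(-24\right) F = \left(-88\right) \left(- \frac{1}{3}\right) \left(-24\right) F = \frac{88}{3} \left(-24\right) F = - 704 F$)
$39 + k{\left(-8,-9 \right)} \left(-70\right) = 39 + \left(-704\right) \left(-9\right) \left(-70\right) = 39 + 6336 \left(-70\right) = 39 - 443520 = -443481$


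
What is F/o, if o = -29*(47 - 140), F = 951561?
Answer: 317187/899 ≈ 352.82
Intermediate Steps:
o = 2697 (o = -29*(-93) = 2697)
F/o = 951561/2697 = 951561*(1/2697) = 317187/899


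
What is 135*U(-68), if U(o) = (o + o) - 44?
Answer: -24300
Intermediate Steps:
U(o) = -44 + 2*o (U(o) = 2*o - 44 = -44 + 2*o)
135*U(-68) = 135*(-44 + 2*(-68)) = 135*(-44 - 136) = 135*(-180) = -24300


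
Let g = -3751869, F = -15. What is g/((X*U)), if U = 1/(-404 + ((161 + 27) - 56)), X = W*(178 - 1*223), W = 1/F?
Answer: 340169456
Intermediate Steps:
W = -1/15 (W = 1/(-15) = -1/15 ≈ -0.066667)
X = 3 (X = -(178 - 1*223)/15 = -(178 - 223)/15 = -1/15*(-45) = 3)
U = -1/272 (U = 1/(-404 + (188 - 56)) = 1/(-404 + 132) = 1/(-272) = -1/272 ≈ -0.0036765)
g/((X*U)) = -3751869/(3*(-1/272)) = -3751869/(-3/272) = -3751869*(-272/3) = 340169456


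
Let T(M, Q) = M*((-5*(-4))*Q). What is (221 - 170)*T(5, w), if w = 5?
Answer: 25500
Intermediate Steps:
T(M, Q) = 20*M*Q (T(M, Q) = M*(20*Q) = 20*M*Q)
(221 - 170)*T(5, w) = (221 - 170)*(20*5*5) = 51*500 = 25500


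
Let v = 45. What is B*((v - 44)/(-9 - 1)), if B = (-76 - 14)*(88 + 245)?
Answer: 2997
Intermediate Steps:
B = -29970 (B = -90*333 = -29970)
B*((v - 44)/(-9 - 1)) = -29970*(45 - 44)/(-9 - 1) = -29970/(-10) = -29970*(-1)/10 = -29970*(-⅒) = 2997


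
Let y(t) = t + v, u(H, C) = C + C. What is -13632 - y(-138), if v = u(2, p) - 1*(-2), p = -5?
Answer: -13486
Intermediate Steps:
u(H, C) = 2*C
v = -8 (v = 2*(-5) - 1*(-2) = -10 + 2 = -8)
y(t) = -8 + t (y(t) = t - 8 = -8 + t)
-13632 - y(-138) = -13632 - (-8 - 138) = -13632 - 1*(-146) = -13632 + 146 = -13486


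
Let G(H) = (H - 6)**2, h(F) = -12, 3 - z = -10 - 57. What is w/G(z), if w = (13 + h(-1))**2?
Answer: 1/4096 ≈ 0.00024414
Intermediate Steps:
z = 70 (z = 3 - (-10 - 57) = 3 - 1*(-67) = 3 + 67 = 70)
w = 1 (w = (13 - 12)**2 = 1**2 = 1)
G(H) = (-6 + H)**2
w/G(z) = 1/(-6 + 70)**2 = 1/64**2 = 1/4096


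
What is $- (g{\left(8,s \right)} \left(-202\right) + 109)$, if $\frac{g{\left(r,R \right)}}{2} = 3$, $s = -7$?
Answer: $1103$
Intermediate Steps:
$g{\left(r,R \right)} = 6$ ($g{\left(r,R \right)} = 2 \cdot 3 = 6$)
$- (g{\left(8,s \right)} \left(-202\right) + 109) = - (6 \left(-202\right) + 109) = - (-1212 + 109) = \left(-1\right) \left(-1103\right) = 1103$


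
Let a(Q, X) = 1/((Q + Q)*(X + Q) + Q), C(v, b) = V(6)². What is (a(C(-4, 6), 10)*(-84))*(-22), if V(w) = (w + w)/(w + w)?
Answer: 1848/23 ≈ 80.348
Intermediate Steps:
V(w) = 1 (V(w) = (2*w)/((2*w)) = (2*w)*(1/(2*w)) = 1)
C(v, b) = 1 (C(v, b) = 1² = 1)
a(Q, X) = 1/(Q + 2*Q*(Q + X)) (a(Q, X) = 1/((2*Q)*(Q + X) + Q) = 1/(2*Q*(Q + X) + Q) = 1/(Q + 2*Q*(Q + X)))
(a(C(-4, 6), 10)*(-84))*(-22) = ((1/(1*(1 + 2*1 + 2*10)))*(-84))*(-22) = ((1/(1 + 2 + 20))*(-84))*(-22) = ((1/23)*(-84))*(-22) = -84/23*(-22) = 1848/23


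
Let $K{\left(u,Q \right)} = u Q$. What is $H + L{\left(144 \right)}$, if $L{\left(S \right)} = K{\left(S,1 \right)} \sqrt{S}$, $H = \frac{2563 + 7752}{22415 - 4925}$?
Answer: $\frac{6046607}{3498} \approx 1728.6$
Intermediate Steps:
$K{\left(u,Q \right)} = Q u$
$H = \frac{2063}{3498}$ ($H = \frac{10315}{17490} = 10315 \cdot \frac{1}{17490} = \frac{2063}{3498} \approx 0.58977$)
$L{\left(S \right)} = S^{\frac{3}{2}}$ ($L{\left(S \right)} = 1 S \sqrt{S} = S \sqrt{S} = S^{\frac{3}{2}}$)
$H + L{\left(144 \right)} = \frac{2063}{3498} + 144^{\frac{3}{2}} = \frac{2063}{3498} + 1728 = \frac{6046607}{3498}$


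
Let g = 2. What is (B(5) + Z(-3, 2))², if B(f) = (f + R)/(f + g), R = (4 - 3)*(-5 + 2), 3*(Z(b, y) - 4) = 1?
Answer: 9409/441 ≈ 21.336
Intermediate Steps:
Z(b, y) = 13/3 (Z(b, y) = 4 + (⅓)*1 = 4 + ⅓ = 13/3)
R = -3 (R = 1*(-3) = -3)
B(f) = (-3 + f)/(2 + f) (B(f) = (f - 3)/(f + 2) = (-3 + f)/(2 + f))
(B(5) + Z(-3, 2))² = ((-3 + 5)/(2 + 5) + 13/3)² = (2/7 + 13/3)² = (97/21)² = 9409/441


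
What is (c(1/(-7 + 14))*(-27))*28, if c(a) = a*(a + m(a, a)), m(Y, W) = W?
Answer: -216/7 ≈ -30.857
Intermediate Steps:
c(a) = 2*a**2 (c(a) = a*(a + a) = a*(2*a) = 2*a**2)
(c(1/(-7 + 14))*(-27))*28 = ((2*(1/(-7 + 14))**2)*(-27))*28 = ((2*(1/7)**2)*(-27))*28 = ((2*(1/49))*(-27))*28 = ((2/49)*(-27))*28 = -54/49*28 = -216/7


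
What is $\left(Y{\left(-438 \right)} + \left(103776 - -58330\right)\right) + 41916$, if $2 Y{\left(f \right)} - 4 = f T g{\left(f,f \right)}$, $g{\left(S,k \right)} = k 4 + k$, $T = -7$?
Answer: $-3153246$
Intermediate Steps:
$g{\left(S,k \right)} = 5 k$ ($g{\left(S,k \right)} = 4 k + k = 5 k$)
$Y{\left(f \right)} = 2 - \frac{35 f^{2}}{2}$ ($Y{\left(f \right)} = 2 + \frac{f \left(-7\right) 5 f}{2} = 2 + \frac{- 7 f 5 f}{2} = 2 + \frac{\left(-35\right) f^{2}}{2} = 2 - \frac{35 f^{2}}{2}$)
$\left(Y{\left(-438 \right)} + \left(103776 - -58330\right)\right) + 41916 = \left(\left(2 - \frac{35 \left(-438\right)^{2}}{2}\right) + \left(103776 - -58330\right)\right) + 41916 = \left(\left(2 - 3357270\right) + \left(103776 + 58330\right)\right) + 41916 = \left(\left(2 - 3357270\right) + 162106\right) + 41916 = \left(-3357268 + 162106\right) + 41916 = -3195162 + 41916 = -3153246$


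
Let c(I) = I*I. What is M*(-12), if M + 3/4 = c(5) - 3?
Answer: -255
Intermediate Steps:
c(I) = I**2
M = 85/4 (M = -3/4 + (5**2 - 3) = -3/4 + (25 - 3) = -3/4 + 22 = 85/4 ≈ 21.250)
M*(-12) = (85/4)*(-12) = -255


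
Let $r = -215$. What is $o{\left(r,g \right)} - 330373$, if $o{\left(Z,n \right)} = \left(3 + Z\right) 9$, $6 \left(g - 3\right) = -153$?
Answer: $-332281$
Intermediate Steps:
$g = - \frac{45}{2}$ ($g = 3 + \frac{1}{6} \left(-153\right) = 3 - \frac{51}{2} = - \frac{45}{2} \approx -22.5$)
$o{\left(Z,n \right)} = 27 + 9 Z$
$o{\left(r,g \right)} - 330373 = \left(27 + 9 \left(-215\right)\right) - 330373 = \left(27 - 1935\right) - 330373 = -1908 - 330373 = -332281$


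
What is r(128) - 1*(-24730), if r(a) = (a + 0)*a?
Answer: 41114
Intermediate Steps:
r(a) = a**2 (r(a) = a*a = a**2)
r(128) - 1*(-24730) = 128**2 - 1*(-24730) = 16384 + 24730 = 41114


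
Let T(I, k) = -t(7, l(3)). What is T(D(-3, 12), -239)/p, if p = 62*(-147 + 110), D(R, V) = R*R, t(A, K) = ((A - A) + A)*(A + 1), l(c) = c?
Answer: 28/1147 ≈ 0.024411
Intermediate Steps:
t(A, K) = A*(1 + A) (t(A, K) = (0 + A)*(1 + A) = A*(1 + A))
D(R, V) = R**2
T(I, k) = -56 (T(I, k) = -7*(1 + 7) = -7*8 = -1*56 = -56)
p = -2294 (p = 62*(-37) = -2294)
T(D(-3, 12), -239)/p = -56/(-2294) = -56*(-1/2294) = 28/1147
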